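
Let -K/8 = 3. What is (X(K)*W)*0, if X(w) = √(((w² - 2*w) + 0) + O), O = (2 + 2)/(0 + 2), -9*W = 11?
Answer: 0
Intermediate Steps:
W = -11/9 (W = -⅑*11 = -11/9 ≈ -1.2222)
O = 2 (O = 4/2 = 4*(½) = 2)
K = -24 (K = -8*3 = -24)
X(w) = √(2 + w² - 2*w) (X(w) = √(((w² - 2*w) + 0) + 2) = √((w² - 2*w) + 2) = √(2 + w² - 2*w))
(X(K)*W)*0 = (√(2 + (-24)² - 2*(-24))*(-11/9))*0 = (√(2 + 576 + 48)*(-11/9))*0 = (√626*(-11/9))*0 = -11*√626/9*0 = 0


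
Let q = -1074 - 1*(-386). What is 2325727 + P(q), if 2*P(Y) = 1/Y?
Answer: 3200200351/1376 ≈ 2.3257e+6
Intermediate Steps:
q = -688 (q = -1074 + 386 = -688)
P(Y) = 1/(2*Y)
2325727 + P(q) = 2325727 + (½)/(-688) = 2325727 + (½)*(-1/688) = 2325727 - 1/1376 = 3200200351/1376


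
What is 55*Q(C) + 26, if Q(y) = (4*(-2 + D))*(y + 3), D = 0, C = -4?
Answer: 466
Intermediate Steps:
Q(y) = -24 - 8*y (Q(y) = (4*(-2 + 0))*(y + 3) = (4*(-2))*(3 + y) = -8*(3 + y) = -24 - 8*y)
55*Q(C) + 26 = 55*(-24 - 8*(-4)) + 26 = 55*(-24 + 32) + 26 = 55*8 + 26 = 440 + 26 = 466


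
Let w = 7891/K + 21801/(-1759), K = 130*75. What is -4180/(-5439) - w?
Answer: 9848767027/797266750 ≈ 12.353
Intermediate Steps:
K = 9750
w = -15283037/1319250 (w = 7891/9750 + 21801/(-1759) = 7891*(1/9750) + 21801*(-1/1759) = 607/750 - 21801/1759 = -15283037/1319250 ≈ -11.585)
-4180/(-5439) - w = -4180/(-5439) - 1*(-15283037/1319250) = -4180*(-1/5439) + 15283037/1319250 = 4180/5439 + 15283037/1319250 = 9848767027/797266750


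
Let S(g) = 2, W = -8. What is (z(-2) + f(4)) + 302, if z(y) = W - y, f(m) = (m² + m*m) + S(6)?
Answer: 330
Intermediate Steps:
f(m) = 2 + 2*m² (f(m) = (m² + m*m) + 2 = (m² + m²) + 2 = 2*m² + 2 = 2 + 2*m²)
z(y) = -8 - y
(z(-2) + f(4)) + 302 = ((-8 - 1*(-2)) + (2 + 2*4²)) + 302 = ((-8 + 2) + (2 + 2*16)) + 302 = (-6 + (2 + 32)) + 302 = (-6 + 34) + 302 = 28 + 302 = 330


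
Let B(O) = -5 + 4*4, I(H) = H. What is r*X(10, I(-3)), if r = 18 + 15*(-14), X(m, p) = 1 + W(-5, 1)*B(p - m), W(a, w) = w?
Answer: -2304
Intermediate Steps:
B(O) = 11 (B(O) = -5 + 16 = 11)
X(m, p) = 12 (X(m, p) = 1 + 1*11 = 1 + 11 = 12)
r = -192 (r = 18 - 210 = -192)
r*X(10, I(-3)) = -192*12 = -2304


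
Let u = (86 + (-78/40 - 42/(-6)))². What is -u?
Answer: -3316041/400 ≈ -8290.1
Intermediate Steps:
u = 3316041/400 (u = (86 + (-78*1/40 - 42*(-⅙)))² = (86 + (-39/20 + 7))² = (86 + 101/20)² = (1821/20)² = 3316041/400 ≈ 8290.1)
-u = -1*3316041/400 = -3316041/400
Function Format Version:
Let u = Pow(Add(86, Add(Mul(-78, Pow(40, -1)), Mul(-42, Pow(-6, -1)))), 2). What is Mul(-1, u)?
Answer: Rational(-3316041, 400) ≈ -8290.1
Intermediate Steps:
u = Rational(3316041, 400) (u = Pow(Add(86, Add(Mul(-78, Rational(1, 40)), Mul(-42, Rational(-1, 6)))), 2) = Pow(Add(86, Add(Rational(-39, 20), 7)), 2) = Pow(Add(86, Rational(101, 20)), 2) = Pow(Rational(1821, 20), 2) = Rational(3316041, 400) ≈ 8290.1)
Mul(-1, u) = Mul(-1, Rational(3316041, 400)) = Rational(-3316041, 400)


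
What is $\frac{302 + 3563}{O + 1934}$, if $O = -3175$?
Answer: $- \frac{3865}{1241} \approx -3.1144$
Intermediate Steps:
$\frac{302 + 3563}{O + 1934} = \frac{302 + 3563}{-3175 + 1934} = \frac{3865}{-1241} = 3865 \left(- \frac{1}{1241}\right) = - \frac{3865}{1241}$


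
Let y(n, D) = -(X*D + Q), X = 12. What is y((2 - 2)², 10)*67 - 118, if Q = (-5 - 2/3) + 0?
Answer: -23335/3 ≈ -7778.3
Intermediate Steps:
Q = -17/3 (Q = (-5 - 2*⅓) + 0 = (-5 - ⅔) + 0 = -17/3 + 0 = -17/3 ≈ -5.6667)
y(n, D) = 17/3 - 12*D (y(n, D) = -(12*D - 17/3) = -(-17/3 + 12*D) = 17/3 - 12*D)
y((2 - 2)², 10)*67 - 118 = (17/3 - 12*10)*67 - 118 = (17/3 - 120)*67 - 118 = -343/3*67 - 118 = -22981/3 - 118 = -23335/3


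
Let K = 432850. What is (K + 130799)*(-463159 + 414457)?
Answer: -27450833598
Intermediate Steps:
(K + 130799)*(-463159 + 414457) = (432850 + 130799)*(-463159 + 414457) = 563649*(-48702) = -27450833598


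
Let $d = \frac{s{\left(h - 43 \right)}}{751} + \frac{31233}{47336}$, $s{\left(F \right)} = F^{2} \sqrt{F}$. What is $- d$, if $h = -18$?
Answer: $- \frac{31233}{47336} - \frac{3721 i \sqrt{61}}{751} \approx -0.65981 - 38.698 i$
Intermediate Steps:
$s{\left(F \right)} = F^{\frac{5}{2}}$
$d = \frac{31233}{47336} + \frac{3721 i \sqrt{61}}{751}$ ($d = \frac{\left(-18 - 43\right)^{\frac{5}{2}}}{751} + \frac{31233}{47336} = \left(-61\right)^{\frac{5}{2}} \cdot \frac{1}{751} + 31233 \cdot \frac{1}{47336} = 3721 i \sqrt{61} \cdot \frac{1}{751} + \frac{31233}{47336} = \frac{3721 i \sqrt{61}}{751} + \frac{31233}{47336} = \frac{31233}{47336} + \frac{3721 i \sqrt{61}}{751} \approx 0.65981 + 38.698 i$)
$- d = - (\frac{31233}{47336} + \frac{3721 i \sqrt{61}}{751}) = - \frac{31233}{47336} - \frac{3721 i \sqrt{61}}{751}$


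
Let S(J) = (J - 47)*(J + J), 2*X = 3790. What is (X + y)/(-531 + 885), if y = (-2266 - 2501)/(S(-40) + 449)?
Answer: 7017644/1311393 ≈ 5.3513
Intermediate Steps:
X = 1895 (X = (1/2)*3790 = 1895)
S(J) = 2*J*(-47 + J) (S(J) = (-47 + J)*(2*J) = 2*J*(-47 + J))
y = -4767/7409 (y = (-2266 - 2501)/(2*(-40)*(-47 - 40) + 449) = -4767/(2*(-40)*(-87) + 449) = -4767/(6960 + 449) = -4767/7409 ≈ -0.64341)
(X + y)/(-531 + 885) = (1895 - 4767/7409)/(-531 + 885) = (14035288/7409)/354 = (14035288/7409)*(1/354) = 7017644/1311393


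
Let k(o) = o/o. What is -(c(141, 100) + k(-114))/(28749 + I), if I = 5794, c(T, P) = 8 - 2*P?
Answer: 191/34543 ≈ 0.0055293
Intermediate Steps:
k(o) = 1
-(c(141, 100) + k(-114))/(28749 + I) = -((8 - 2*100) + 1)/(28749 + 5794) = -((8 - 200) + 1)/34543 = -(-192 + 1)/34543 = -(-191)/34543 = -1*(-191/34543) = 191/34543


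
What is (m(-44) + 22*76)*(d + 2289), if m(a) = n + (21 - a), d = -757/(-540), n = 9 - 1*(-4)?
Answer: 216442975/54 ≈ 4.0082e+6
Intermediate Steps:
n = 13 (n = 9 + 4 = 13)
d = 757/540 (d = -757*(-1/540) = 757/540 ≈ 1.4019)
m(a) = 34 - a (m(a) = 13 + (21 - a) = 34 - a)
(m(-44) + 22*76)*(d + 2289) = ((34 - 1*(-44)) + 22*76)*(757/540 + 2289) = ((34 + 44) + 1672)*(1236817/540) = (78 + 1672)*(1236817/540) = 1750*(1236817/540) = 216442975/54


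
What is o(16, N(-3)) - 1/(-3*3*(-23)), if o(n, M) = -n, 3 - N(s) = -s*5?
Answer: -3313/207 ≈ -16.005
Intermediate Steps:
N(s) = 3 + 5*s (N(s) = 3 - (-1)*s*5 = 3 - (-1)*5*s = 3 - (-5)*s = 3 + 5*s)
o(16, N(-3)) - 1/(-3*3*(-23)) = -1*16 - 1/(-3*3*(-23)) = -16 - 1/((-9*(-23))) = -16 - 1/207 = -3313/207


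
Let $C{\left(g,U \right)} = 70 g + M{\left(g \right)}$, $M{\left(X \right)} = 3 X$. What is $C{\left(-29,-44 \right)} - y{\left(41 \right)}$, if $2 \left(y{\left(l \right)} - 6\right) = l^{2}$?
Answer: $- \frac{5927}{2} \approx -2963.5$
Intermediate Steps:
$C{\left(g,U \right)} = 73 g$ ($C{\left(g,U \right)} = 70 g + 3 g = 73 g$)
$y{\left(l \right)} = 6 + \frac{l^{2}}{2}$
$C{\left(-29,-44 \right)} - y{\left(41 \right)} = 73 \left(-29\right) - \left(6 + \frac{41^{2}}{2}\right) = -2117 - \left(6 + \frac{1}{2} \cdot 1681\right) = -2117 - \left(6 + \frac{1681}{2}\right) = -2117 - \frac{1693}{2} = - \frac{5927}{2}$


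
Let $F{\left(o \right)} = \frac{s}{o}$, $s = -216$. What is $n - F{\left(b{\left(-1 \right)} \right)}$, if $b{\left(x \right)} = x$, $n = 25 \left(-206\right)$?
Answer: $-5366$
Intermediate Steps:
$n = -5150$
$F{\left(o \right)} = - \frac{216}{o}$
$n - F{\left(b{\left(-1 \right)} \right)} = -5150 - - \frac{216}{-1} = -5150 - \left(-216\right) \left(-1\right) = -5150 - 216 = -5366$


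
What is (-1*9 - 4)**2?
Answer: 169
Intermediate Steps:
(-1*9 - 4)**2 = (-9 - 4)**2 = (-13)**2 = 169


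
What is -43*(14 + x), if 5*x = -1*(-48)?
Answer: -5074/5 ≈ -1014.8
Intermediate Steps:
x = 48/5 (x = (-1*(-48))/5 = (⅕)*48 = 48/5 ≈ 9.6000)
-43*(14 + x) = -43*(14 + 48/5) = -43*118/5 = -5074/5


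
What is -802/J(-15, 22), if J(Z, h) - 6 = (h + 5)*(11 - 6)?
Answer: -802/141 ≈ -5.6879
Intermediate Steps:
J(Z, h) = 31 + 5*h (J(Z, h) = 6 + (h + 5)*(11 - 6) = 6 + (5 + h)*5 = 6 + (25 + 5*h) = 31 + 5*h)
-802/J(-15, 22) = -802/(31 + 5*22) = -802/(31 + 110) = -802/141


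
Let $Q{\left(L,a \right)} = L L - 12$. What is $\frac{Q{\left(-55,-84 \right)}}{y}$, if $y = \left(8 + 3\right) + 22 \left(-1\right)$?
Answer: $- \frac{3013}{11} \approx -273.91$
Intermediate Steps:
$Q{\left(L,a \right)} = -12 + L^{2}$ ($Q{\left(L,a \right)} = L^{2} - 12 = -12 + L^{2}$)
$y = -11$ ($y = 11 - 22 = -11$)
$\frac{Q{\left(-55,-84 \right)}}{y} = \frac{-12 + \left(-55\right)^{2}}{-11} = \left(-12 + 3025\right) \left(- \frac{1}{11}\right) = 3013 \left(- \frac{1}{11}\right) = - \frac{3013}{11}$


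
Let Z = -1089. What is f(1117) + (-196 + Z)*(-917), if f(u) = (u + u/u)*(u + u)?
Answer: 3675957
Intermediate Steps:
f(u) = 2*u*(1 + u) (f(u) = (u + 1)*(2*u) = (1 + u)*(2*u) = 2*u*(1 + u))
f(1117) + (-196 + Z)*(-917) = 2*1117*(1 + 1117) + (-196 - 1089)*(-917) = 2*1117*1118 - 1285*(-917) = 2497612 + 1178345 = 3675957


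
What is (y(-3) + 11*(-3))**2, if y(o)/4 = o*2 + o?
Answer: 4761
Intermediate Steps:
y(o) = 12*o (y(o) = 4*(o*2 + o) = 4*(2*o + o) = 4*(3*o) = 12*o)
(y(-3) + 11*(-3))**2 = (12*(-3) + 11*(-3))**2 = (-36 - 33)**2 = (-69)**2 = 4761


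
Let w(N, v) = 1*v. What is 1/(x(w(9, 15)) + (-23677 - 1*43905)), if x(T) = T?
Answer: -1/67567 ≈ -1.4800e-5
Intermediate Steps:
w(N, v) = v
1/(x(w(9, 15)) + (-23677 - 1*43905)) = 1/(15 + (-23677 - 1*43905)) = 1/(15 + (-23677 - 43905)) = 1/(15 - 67582) = 1/(-67567) = -1/67567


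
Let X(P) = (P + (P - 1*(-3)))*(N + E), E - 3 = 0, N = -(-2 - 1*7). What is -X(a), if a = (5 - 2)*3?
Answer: -252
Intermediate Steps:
N = 9 (N = -(-2 - 7) = -1*(-9) = 9)
E = 3 (E = 3 + 0 = 3)
a = 9 (a = 3*3 = 9)
X(P) = 36 + 24*P (X(P) = (P + (P - 1*(-3)))*(9 + 3) = (P + (P + 3))*12 = (P + (3 + P))*12 = (3 + 2*P)*12 = 36 + 24*P)
-X(a) = -(36 + 24*9) = -(36 + 216) = -1*252 = -252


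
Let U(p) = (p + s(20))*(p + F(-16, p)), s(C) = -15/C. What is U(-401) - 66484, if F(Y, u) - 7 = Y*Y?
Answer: -22085/2 ≈ -11043.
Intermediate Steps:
F(Y, u) = 7 + Y² (F(Y, u) = 7 + Y*Y = 7 + Y²)
U(p) = (263 + p)*(-¾ + p) (U(p) = (p - 15/20)*(p + (7 + (-16)²)) = (p - 15*1/20)*(p + (7 + 256)) = (p - ¾)*(p + 263) = (-¾ + p)*(263 + p) = (263 + p)*(-¾ + p))
U(-401) - 66484 = (-789/4 + (-401)² + (1049/4)*(-401)) - 66484 = (-789/4 + 160801 - 420649/4) - 66484 = 110883/2 - 66484 = -22085/2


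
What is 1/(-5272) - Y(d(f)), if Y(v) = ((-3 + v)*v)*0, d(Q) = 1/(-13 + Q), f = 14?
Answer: -1/5272 ≈ -0.00018968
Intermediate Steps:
Y(v) = 0 (Y(v) = (v*(-3 + v))*0 = 0)
1/(-5272) - Y(d(f)) = 1/(-5272) - 1*0 = -1/5272 + 0 = -1/5272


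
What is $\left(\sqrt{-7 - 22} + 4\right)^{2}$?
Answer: $\left(4 + i \sqrt{29}\right)^{2} \approx -13.0 + 43.081 i$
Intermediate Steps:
$\left(\sqrt{-7 - 22} + 4\right)^{2} = \left(\sqrt{-29} + 4\right)^{2} = \left(i \sqrt{29} + 4\right)^{2} = \left(4 + i \sqrt{29}\right)^{2}$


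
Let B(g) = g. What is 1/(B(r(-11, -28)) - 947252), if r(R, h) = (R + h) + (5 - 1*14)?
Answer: -1/947300 ≈ -1.0556e-6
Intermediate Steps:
r(R, h) = -9 + R + h (r(R, h) = (R + h) + (5 - 14) = (R + h) - 9 = -9 + R + h)
1/(B(r(-11, -28)) - 947252) = 1/((-9 - 11 - 28) - 947252) = 1/(-48 - 947252) = 1/(-947300) = -1/947300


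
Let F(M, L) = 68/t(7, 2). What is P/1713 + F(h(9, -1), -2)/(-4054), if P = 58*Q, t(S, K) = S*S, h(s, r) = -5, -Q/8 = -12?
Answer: 184324074/56713433 ≈ 3.2501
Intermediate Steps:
Q = 96 (Q = -8*(-12) = 96)
t(S, K) = S²
P = 5568 (P = 58*96 = 5568)
F(M, L) = 68/49 (F(M, L) = 68/(7²) = 68/49)
P/1713 + F(h(9, -1), -2)/(-4054) = 5568/1713 + (68/49)/(-4054) = 5568*(1/1713) + (68/49)*(-1/4054) = 1856/571 - 34/99323 = 184324074/56713433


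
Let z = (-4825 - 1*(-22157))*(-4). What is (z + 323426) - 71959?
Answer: 182139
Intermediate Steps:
z = -69328 (z = (-4825 + 22157)*(-4) = 17332*(-4) = -69328)
(z + 323426) - 71959 = (-69328 + 323426) - 71959 = 254098 - 71959 = 182139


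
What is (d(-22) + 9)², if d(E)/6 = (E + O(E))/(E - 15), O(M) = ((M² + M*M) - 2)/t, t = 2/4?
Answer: 123810129/1369 ≈ 90438.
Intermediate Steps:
t = ½ (t = 2*(¼) = ½ ≈ 0.50000)
O(M) = -4 + 4*M² (O(M) = ((M² + M*M) - 2)/(½) = ((M² + M²) - 2)*2 = (2*M² - 2)*2 = (-2 + 2*M²)*2 = -4 + 4*M²)
d(E) = 6*(-4 + E + 4*E²)/(-15 + E) (d(E) = 6*((E + (-4 + 4*E²))/(E - 15)) = 6*((-4 + E + 4*E²)/(-15 + E)) = 6*(-4 + E + 4*E²)/(-15 + E))
(d(-22) + 9)² = (6*(-4 - 22 + 4*(-22)²)/(-15 - 22) + 9)² = (6*(-4 - 22 + 4*484)/(-37) + 9)² = (6*(-1/37)*(-4 - 22 + 1936) + 9)² = (6*(-1/37)*1910 + 9)² = (-11460/37 + 9)² = (-11127/37)² = 123810129/1369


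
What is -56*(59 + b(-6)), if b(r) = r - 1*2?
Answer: -2856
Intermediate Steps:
b(r) = -2 + r (b(r) = r - 2 = -2 + r)
-56*(59 + b(-6)) = -56*(59 + (-2 - 6)) = -56*(59 - 8) = -56*51 = -2856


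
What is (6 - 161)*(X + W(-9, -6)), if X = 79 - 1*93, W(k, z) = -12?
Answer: 4030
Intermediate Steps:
X = -14 (X = 79 - 93 = -14)
(6 - 161)*(X + W(-9, -6)) = (6 - 161)*(-14 - 12) = -155*(-26) = 4030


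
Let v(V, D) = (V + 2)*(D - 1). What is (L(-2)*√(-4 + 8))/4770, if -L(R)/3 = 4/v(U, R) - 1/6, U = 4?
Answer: 7/14310 ≈ 0.00048917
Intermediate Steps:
v(V, D) = (-1 + D)*(2 + V) (v(V, D) = (2 + V)*(-1 + D) = (-1 + D)*(2 + V))
L(R) = ½ - 12/(-6 + 6*R) (L(R) = -3*(4/(-2 - 1*4 + 2*R + R*4) - 1/6) = -3*(4/(-2 - 4 + 2*R + 4*R) - 1*⅙) = -3*(4/(-6 + 6*R) - ⅙) = -3*(-⅙ + 4/(-6 + 6*R)) = ½ - 12/(-6 + 6*R))
(L(-2)*√(-4 + 8))/4770 = (((-5 - 2)/(2*(-1 - 2)))*√(-4 + 8))/4770 = (((½)*(-7)/(-3))*√4)*(1/4770) = (((½)*(-⅓)*(-7))*2)*(1/4770) = ((7/6)*2)*(1/4770) = (7/3)*(1/4770) = 7/14310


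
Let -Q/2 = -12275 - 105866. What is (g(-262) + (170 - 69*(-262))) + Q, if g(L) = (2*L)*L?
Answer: 391818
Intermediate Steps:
Q = 236282 (Q = -2*(-12275 - 105866) = -2*(-118141) = 236282)
g(L) = 2*L**2
(g(-262) + (170 - 69*(-262))) + Q = (2*(-262)**2 + (170 - 69*(-262))) + 236282 = (2*68644 + (170 + 18078)) + 236282 = (137288 + 18248) + 236282 = 155536 + 236282 = 391818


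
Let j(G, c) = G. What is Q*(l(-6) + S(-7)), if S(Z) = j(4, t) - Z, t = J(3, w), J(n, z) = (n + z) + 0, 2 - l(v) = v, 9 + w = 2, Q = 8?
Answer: 152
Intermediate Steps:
w = -7 (w = -9 + 2 = -7)
l(v) = 2 - v
J(n, z) = n + z
t = -4 (t = 3 - 7 = -4)
S(Z) = 4 - Z
Q*(l(-6) + S(-7)) = 8*((2 - 1*(-6)) + (4 - 1*(-7))) = 8*((2 + 6) + (4 + 7)) = 8*(8 + 11) = 8*19 = 152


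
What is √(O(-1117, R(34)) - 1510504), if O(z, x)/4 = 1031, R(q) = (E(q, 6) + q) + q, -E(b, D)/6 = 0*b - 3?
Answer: 2*I*√376595 ≈ 1227.3*I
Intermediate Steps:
E(b, D) = 18 (E(b, D) = -6*(0*b - 3) = -6*(0 - 3) = -6*(-3) = 18)
R(q) = 18 + 2*q (R(q) = (18 + q) + q = 18 + 2*q)
O(z, x) = 4124 (O(z, x) = 4*1031 = 4124)
√(O(-1117, R(34)) - 1510504) = √(4124 - 1510504) = √(-1506380) = 2*I*√376595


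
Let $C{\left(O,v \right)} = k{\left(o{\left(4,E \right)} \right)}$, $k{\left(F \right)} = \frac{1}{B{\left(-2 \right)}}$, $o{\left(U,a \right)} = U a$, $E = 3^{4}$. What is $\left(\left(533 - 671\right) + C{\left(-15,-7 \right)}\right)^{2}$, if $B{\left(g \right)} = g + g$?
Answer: $\frac{305809}{16} \approx 19113.0$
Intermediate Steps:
$E = 81$
$B{\left(g \right)} = 2 g$
$k{\left(F \right)} = - \frac{1}{4}$ ($k{\left(F \right)} = \frac{1}{2 \left(-2\right)} = \frac{1}{-4} = - \frac{1}{4}$)
$C{\left(O,v \right)} = - \frac{1}{4}$
$\left(\left(533 - 671\right) + C{\left(-15,-7 \right)}\right)^{2} = \left(\left(533 - 671\right) - \frac{1}{4}\right)^{2} = \left(-138 - \frac{1}{4}\right)^{2} = \left(- \frac{553}{4}\right)^{2} = \frac{305809}{16}$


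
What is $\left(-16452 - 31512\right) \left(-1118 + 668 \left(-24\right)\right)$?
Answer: $822582600$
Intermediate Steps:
$\left(-16452 - 31512\right) \left(-1118 + 668 \left(-24\right)\right) = - 47964 \left(-1118 - 16032\right) = \left(-47964\right) \left(-17150\right) = 822582600$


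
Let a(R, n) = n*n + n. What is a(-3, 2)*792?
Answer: 4752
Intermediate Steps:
a(R, n) = n + n² (a(R, n) = n² + n = n + n²)
a(-3, 2)*792 = (2*(1 + 2))*792 = (2*3)*792 = 6*792 = 4752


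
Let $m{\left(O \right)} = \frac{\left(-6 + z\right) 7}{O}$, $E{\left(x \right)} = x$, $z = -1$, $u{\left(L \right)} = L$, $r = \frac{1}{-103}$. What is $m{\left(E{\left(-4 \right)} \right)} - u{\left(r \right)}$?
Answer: $\frac{5051}{412} \approx 12.26$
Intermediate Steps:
$r = - \frac{1}{103} \approx -0.0097087$
$m{\left(O \right)} = - \frac{49}{O}$ ($m{\left(O \right)} = \frac{\left(-6 - 1\right) 7}{O} = \frac{\left(-7\right) 7}{O} = - \frac{49}{O}$)
$m{\left(E{\left(-4 \right)} \right)} - u{\left(r \right)} = - \frac{49}{-4} - - \frac{1}{103} = \left(-49\right) \left(- \frac{1}{4}\right) + \frac{1}{103} = \frac{49}{4} + \frac{1}{103} = \frac{5051}{412}$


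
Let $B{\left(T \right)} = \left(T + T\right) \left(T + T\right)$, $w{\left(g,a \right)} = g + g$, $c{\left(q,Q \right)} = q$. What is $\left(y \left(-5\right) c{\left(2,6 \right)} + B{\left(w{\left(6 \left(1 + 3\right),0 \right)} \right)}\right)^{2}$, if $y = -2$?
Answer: $85303696$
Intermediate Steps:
$w{\left(g,a \right)} = 2 g$
$B{\left(T \right)} = 4 T^{2}$ ($B{\left(T \right)} = 2 T 2 T = 4 T^{2}$)
$\left(y \left(-5\right) c{\left(2,6 \right)} + B{\left(w{\left(6 \left(1 + 3\right),0 \right)} \right)}\right)^{2} = \left(\left(-2\right) \left(-5\right) 2 + 4 \left(2 \cdot 6 \left(1 + 3\right)\right)^{2}\right)^{2} = \left(10 \cdot 2 + 4 \left(2 \cdot 6 \cdot 4\right)^{2}\right)^{2} = \left(20 + 4 \left(2 \cdot 24\right)^{2}\right)^{2} = \left(20 + 4 \cdot 48^{2}\right)^{2} = \left(20 + 4 \cdot 2304\right)^{2} = \left(20 + 9216\right)^{2} = 9236^{2} = 85303696$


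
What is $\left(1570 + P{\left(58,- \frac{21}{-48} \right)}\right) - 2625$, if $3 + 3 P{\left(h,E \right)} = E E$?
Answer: $- \frac{810959}{768} \approx -1055.9$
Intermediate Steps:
$P{\left(h,E \right)} = -1 + \frac{E^{2}}{3}$ ($P{\left(h,E \right)} = -1 + \frac{E E}{3} = -1 + \frac{E^{2}}{3}$)
$\left(1570 + P{\left(58,- \frac{21}{-48} \right)}\right) - 2625 = \left(1570 - \left(1 - \frac{\left(- \frac{21}{-48}\right)^{2}}{3}\right)\right) - 2625 = \left(1570 - \left(1 - \frac{\left(\left(-21\right) \left(- \frac{1}{48}\right)\right)^{2}}{3}\right)\right) - 2625 = \left(1570 - \left(1 - \frac{\left(\frac{7}{16}\right)^{2}}{3}\right)\right) - 2625 = \left(1570 + \left(-1 + \frac{1}{3} \cdot \frac{49}{256}\right)\right) - 2625 = \left(1570 + \left(-1 + \frac{49}{768}\right)\right) - 2625 = \left(1570 - \frac{719}{768}\right) - 2625 = \frac{1205041}{768} - 2625 = - \frac{810959}{768}$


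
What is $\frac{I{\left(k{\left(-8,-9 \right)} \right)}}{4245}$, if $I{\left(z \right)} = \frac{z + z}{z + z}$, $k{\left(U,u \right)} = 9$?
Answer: $\frac{1}{4245} \approx 0.00023557$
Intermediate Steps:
$I{\left(z \right)} = 1$ ($I{\left(z \right)} = \frac{2 z}{2 z} = 2 z \frac{1}{2 z} = 1$)
$\frac{I{\left(k{\left(-8,-9 \right)} \right)}}{4245} = 1 \cdot \frac{1}{4245} = \frac{1}{4245}$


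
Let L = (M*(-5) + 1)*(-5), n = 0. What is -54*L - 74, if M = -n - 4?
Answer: 5596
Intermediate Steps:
M = -4 (M = -1*0 - 4 = 0 - 4 = -4)
L = -105 (L = (-4*(-5) + 1)*(-5) = (20 + 1)*(-5) = 21*(-5) = -105)
-54*L - 74 = -54*(-105) - 74 = 5670 - 74 = 5596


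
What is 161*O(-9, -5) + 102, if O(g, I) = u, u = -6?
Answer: -864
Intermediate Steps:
O(g, I) = -6
161*O(-9, -5) + 102 = 161*(-6) + 102 = -966 + 102 = -864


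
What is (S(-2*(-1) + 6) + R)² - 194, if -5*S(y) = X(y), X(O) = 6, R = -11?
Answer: -1129/25 ≈ -45.160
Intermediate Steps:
S(y) = -6/5 (S(y) = -⅕*6 = -6/5)
(S(-2*(-1) + 6) + R)² - 194 = (-6/5 - 11)² - 194 = (-61/5)² - 194 = 3721/25 - 194 = -1129/25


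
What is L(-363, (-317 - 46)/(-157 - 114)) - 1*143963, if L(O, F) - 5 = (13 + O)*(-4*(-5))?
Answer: -150958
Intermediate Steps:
L(O, F) = 265 + 20*O (L(O, F) = 5 + (13 + O)*(-4*(-5)) = 5 + (13 + O)*20 = 5 + (260 + 20*O) = 265 + 20*O)
L(-363, (-317 - 46)/(-157 - 114)) - 1*143963 = (265 + 20*(-363)) - 1*143963 = (265 - 7260) - 143963 = -6995 - 143963 = -150958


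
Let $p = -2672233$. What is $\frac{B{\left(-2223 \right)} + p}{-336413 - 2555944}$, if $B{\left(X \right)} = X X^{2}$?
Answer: $\frac{10988135800}{2892357} \approx 3799.0$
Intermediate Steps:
$B{\left(X \right)} = X^{3}$
$\frac{B{\left(-2223 \right)} + p}{-336413 - 2555944} = \frac{\left(-2223\right)^{3} - 2672233}{-336413 - 2555944} = \frac{-10985463567 - 2672233}{-2892357} = \left(-10988135800\right) \left(- \frac{1}{2892357}\right) = \frac{10988135800}{2892357}$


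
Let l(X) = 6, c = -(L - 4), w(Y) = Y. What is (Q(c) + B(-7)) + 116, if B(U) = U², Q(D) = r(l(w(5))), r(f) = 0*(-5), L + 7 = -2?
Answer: 165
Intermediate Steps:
L = -9 (L = -7 - 2 = -9)
c = 13 (c = -(-9 - 4) = -1*(-13) = 13)
r(f) = 0
Q(D) = 0
(Q(c) + B(-7)) + 116 = (0 + (-7)²) + 116 = (0 + 49) + 116 = 49 + 116 = 165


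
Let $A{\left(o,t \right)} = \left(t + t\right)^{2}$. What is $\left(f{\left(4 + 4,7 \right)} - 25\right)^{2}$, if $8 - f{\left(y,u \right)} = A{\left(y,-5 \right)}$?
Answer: $13689$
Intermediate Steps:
$A{\left(o,t \right)} = 4 t^{2}$ ($A{\left(o,t \right)} = \left(2 t\right)^{2} = 4 t^{2}$)
$f{\left(y,u \right)} = -92$ ($f{\left(y,u \right)} = 8 - 4 \left(-5\right)^{2} = 8 - 4 \cdot 25 = 8 - 100 = -92$)
$\left(f{\left(4 + 4,7 \right)} - 25\right)^{2} = \left(-92 - 25\right)^{2} = \left(-117\right)^{2} = 13689$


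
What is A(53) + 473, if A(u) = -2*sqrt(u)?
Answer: 473 - 2*sqrt(53) ≈ 458.44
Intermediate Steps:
A(53) + 473 = -2*sqrt(53) + 473 = 473 - 2*sqrt(53)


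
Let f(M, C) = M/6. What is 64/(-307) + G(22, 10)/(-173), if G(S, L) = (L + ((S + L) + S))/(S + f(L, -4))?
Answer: -845056/3770881 ≈ -0.22410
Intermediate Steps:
f(M, C) = M/6 (f(M, C) = M*(⅙) = M/6)
G(S, L) = (2*L + 2*S)/(S + L/6) (G(S, L) = (L + ((S + L) + S))/(S + L/6) = (L + ((L + S) + S))/(S + L/6) = (L + (L + 2*S))/(S + L/6) = (2*L + 2*S)/(S + L/6))
64/(-307) + G(22, 10)/(-173) = 64/(-307) + (12*(10 + 22)/(10 + 6*22))/(-173) = 64*(-1/307) + (12*32/(10 + 132))*(-1/173) = -64/307 + (12*32/142)*(-1/173) = -64/307 + (12*(1/142)*32)*(-1/173) = -64/307 + (192/71)*(-1/173) = -64/307 - 192/12283 = -845056/3770881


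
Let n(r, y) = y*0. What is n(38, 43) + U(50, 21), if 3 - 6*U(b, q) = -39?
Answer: 7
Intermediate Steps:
n(r, y) = 0
U(b, q) = 7 (U(b, q) = 1/2 - 1/6*(-39) = 1/2 + 13/2 = 7)
n(38, 43) + U(50, 21) = 0 + 7 = 7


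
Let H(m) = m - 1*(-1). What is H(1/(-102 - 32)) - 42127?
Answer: -5644885/134 ≈ -42126.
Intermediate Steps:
H(m) = 1 + m (H(m) = m + 1 = 1 + m)
H(1/(-102 - 32)) - 42127 = (1 + 1/(-102 - 32)) - 42127 = (1 + 1/(-134)) - 42127 = (1 - 1/134) - 42127 = 133/134 - 42127 = -5644885/134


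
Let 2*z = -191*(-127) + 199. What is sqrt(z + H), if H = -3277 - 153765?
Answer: I*sqrt(144814) ≈ 380.54*I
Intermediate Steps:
H = -157042
z = 12228 (z = (-191*(-127) + 199)/2 = (24257 + 199)/2 = (1/2)*24456 = 12228)
sqrt(z + H) = sqrt(12228 - 157042) = sqrt(-144814) = I*sqrt(144814)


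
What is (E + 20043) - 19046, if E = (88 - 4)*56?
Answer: 5701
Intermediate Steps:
E = 4704 (E = 84*56 = 4704)
(E + 20043) - 19046 = (4704 + 20043) - 19046 = 24747 - 19046 = 5701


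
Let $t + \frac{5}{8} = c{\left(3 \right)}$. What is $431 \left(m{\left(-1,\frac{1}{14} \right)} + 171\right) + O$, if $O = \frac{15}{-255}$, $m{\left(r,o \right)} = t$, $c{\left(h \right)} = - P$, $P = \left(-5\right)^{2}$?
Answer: $\frac{8521293}{136} \approx 62657.0$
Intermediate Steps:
$P = 25$
$c{\left(h \right)} = -25$ ($c{\left(h \right)} = \left(-1\right) 25 = -25$)
$t = - \frac{205}{8}$ ($t = - \frac{5}{8} - 25 = - \frac{205}{8} \approx -25.625$)
$m{\left(r,o \right)} = - \frac{205}{8}$
$O = - \frac{1}{17}$ ($O = 15 \left(- \frac{1}{255}\right) = - \frac{1}{17} \approx -0.058824$)
$431 \left(m{\left(-1,\frac{1}{14} \right)} + 171\right) + O = 431 \left(- \frac{205}{8} + 171\right) - \frac{1}{17} = 431 \cdot \frac{1163}{8} - \frac{1}{17} = \frac{501253}{8} - \frac{1}{17} = \frac{8521293}{136}$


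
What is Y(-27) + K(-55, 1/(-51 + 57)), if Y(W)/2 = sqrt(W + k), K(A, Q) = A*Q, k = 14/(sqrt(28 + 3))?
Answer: -55/6 + 2*I*sqrt(25947 - 434*sqrt(31))/31 ≈ -9.1667 + 9.8966*I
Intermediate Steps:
k = 14*sqrt(31)/31 (k = 14/(sqrt(31)) = 14*(sqrt(31)/31) = 14*sqrt(31)/31 ≈ 2.5145)
Y(W) = 2*sqrt(W + 14*sqrt(31)/31)
Y(-27) + K(-55, 1/(-51 + 57)) = 2*sqrt(434*sqrt(31) + 961*(-27))/31 - 55/(-51 + 57) = 2*sqrt(434*sqrt(31) - 25947)/31 - 55/6 = 2*sqrt(-25947 + 434*sqrt(31))/31 - 55*1/6 = 2*sqrt(-25947 + 434*sqrt(31))/31 - 55/6 = -55/6 + 2*sqrt(-25947 + 434*sqrt(31))/31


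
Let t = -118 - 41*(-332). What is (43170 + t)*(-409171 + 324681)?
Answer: -4787541360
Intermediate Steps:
t = 13494 (t = -118 + 13612 = 13494)
(43170 + t)*(-409171 + 324681) = (43170 + 13494)*(-409171 + 324681) = 56664*(-84490) = -4787541360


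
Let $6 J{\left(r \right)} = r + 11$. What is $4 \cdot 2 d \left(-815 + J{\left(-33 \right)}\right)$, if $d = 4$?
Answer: $- \frac{78592}{3} \approx -26197.0$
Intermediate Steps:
$J{\left(r \right)} = \frac{11}{6} + \frac{r}{6}$ ($J{\left(r \right)} = \frac{r + 11}{6} = \frac{11 + r}{6} = \frac{11}{6} + \frac{r}{6}$)
$4 \cdot 2 d \left(-815 + J{\left(-33 \right)}\right) = 4 \cdot 2 \cdot 4 \left(-815 + \left(\frac{11}{6} + \frac{1}{6} \left(-33\right)\right)\right) = 8 \cdot 4 \left(-815 + \left(\frac{11}{6} - \frac{11}{2}\right)\right) = 32 \left(-815 - \frac{11}{3}\right) = 32 \left(- \frac{2456}{3}\right) = - \frac{78592}{3}$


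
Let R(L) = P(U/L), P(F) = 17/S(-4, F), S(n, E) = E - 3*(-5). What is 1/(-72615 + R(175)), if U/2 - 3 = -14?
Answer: -2603/189013870 ≈ -1.3771e-5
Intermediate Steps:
U = -22 (U = 6 + 2*(-14) = 6 - 28 = -22)
S(n, E) = 15 + E (S(n, E) = E + 15 = 15 + E)
P(F) = 17/(15 + F)
R(L) = 17/(15 - 22/L)
1/(-72615 + R(175)) = 1/(-72615 + 17*175/(-22 + 15*175)) = 1/(-72615 + 17*175/(-22 + 2625)) = 1/(-72615 + 17*175/2603) = 1/(-72615 + 17*175*(1/2603)) = 1/(-72615 + 2975/2603) = 1/(-189013870/2603) = -2603/189013870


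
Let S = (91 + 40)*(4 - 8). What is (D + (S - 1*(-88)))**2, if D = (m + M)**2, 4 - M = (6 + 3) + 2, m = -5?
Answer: 85264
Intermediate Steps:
S = -524 (S = 131*(-4) = -524)
M = -7 (M = 4 - ((6 + 3) + 2) = 4 - (9 + 2) = 4 - 1*11 = 4 - 11 = -7)
D = 144 (D = (-5 - 7)**2 = (-12)**2 = 144)
(D + (S - 1*(-88)))**2 = (144 + (-524 - 1*(-88)))**2 = (144 + (-524 + 88))**2 = (144 - 436)**2 = (-292)**2 = 85264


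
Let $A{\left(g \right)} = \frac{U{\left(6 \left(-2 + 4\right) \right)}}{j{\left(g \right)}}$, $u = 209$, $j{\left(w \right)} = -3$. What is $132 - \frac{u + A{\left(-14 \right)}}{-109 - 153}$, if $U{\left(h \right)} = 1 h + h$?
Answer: $\frac{34785}{262} \approx 132.77$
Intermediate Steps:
$U{\left(h \right)} = 2 h$ ($U{\left(h \right)} = h + h = 2 h$)
$A{\left(g \right)} = -8$ ($A{\left(g \right)} = \frac{2 \cdot 6 \left(-2 + 4\right)}{-3} = 2 \cdot 6 \cdot 2 \left(- \frac{1}{3}\right) = 2 \cdot 12 \left(- \frac{1}{3}\right) = 24 \left(- \frac{1}{3}\right) = -8$)
$132 - \frac{u + A{\left(-14 \right)}}{-109 - 153} = 132 - \frac{209 - 8}{-109 - 153} = 132 - \frac{201}{-262} = 132 - 201 \left(- \frac{1}{262}\right) = 132 - - \frac{201}{262} = 132 + \frac{201}{262} = \frac{34785}{262}$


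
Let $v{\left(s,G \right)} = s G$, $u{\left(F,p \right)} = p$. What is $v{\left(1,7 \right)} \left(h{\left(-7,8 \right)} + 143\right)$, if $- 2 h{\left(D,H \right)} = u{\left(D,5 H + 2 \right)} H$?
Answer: $-175$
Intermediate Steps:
$h{\left(D,H \right)} = - \frac{H \left(2 + 5 H\right)}{2}$ ($h{\left(D,H \right)} = - \frac{\left(5 H + 2\right) H}{2} = - \frac{\left(2 + 5 H\right) H}{2} = - \frac{H \left(2 + 5 H\right)}{2}$)
$v{\left(s,G \right)} = G s$
$v{\left(1,7 \right)} \left(h{\left(-7,8 \right)} + 143\right) = 7 \cdot 1 \left(\left(- \frac{1}{2}\right) 8 \left(2 + 5 \cdot 8\right) + 143\right) = 7 \left(\left(- \frac{1}{2}\right) 8 \left(2 + 40\right) + 143\right) = 7 \left(\left(- \frac{1}{2}\right) 8 \cdot 42 + 143\right) = 7 \left(-168 + 143\right) = 7 \left(-25\right) = -175$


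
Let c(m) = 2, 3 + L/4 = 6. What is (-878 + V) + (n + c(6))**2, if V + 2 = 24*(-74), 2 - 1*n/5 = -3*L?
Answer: 34208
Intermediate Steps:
L = 12 (L = -12 + 4*6 = -12 + 24 = 12)
n = 190 (n = 10 - (-15)*12 = 10 - 5*(-36) = 10 + 180 = 190)
V = -1778 (V = -2 + 24*(-74) = -2 - 1776 = -1778)
(-878 + V) + (n + c(6))**2 = (-878 - 1778) + (190 + 2)**2 = -2656 + 192**2 = -2656 + 36864 = 34208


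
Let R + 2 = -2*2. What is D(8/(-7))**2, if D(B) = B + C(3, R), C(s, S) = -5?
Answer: 1849/49 ≈ 37.735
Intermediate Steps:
R = -6 (R = -2 - 2*2 = -2 - 4 = -6)
D(B) = -5 + B (D(B) = B - 5 = -5 + B)
D(8/(-7))**2 = (-5 + 8/(-7))**2 = (-5 + 8*(-1/7))**2 = (-5 - 8/7)**2 = (-43/7)**2 = 1849/49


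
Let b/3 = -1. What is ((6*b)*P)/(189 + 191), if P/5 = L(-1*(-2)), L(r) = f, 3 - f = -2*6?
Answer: -135/38 ≈ -3.5526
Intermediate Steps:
b = -3 (b = 3*(-1) = -3)
f = 15 (f = 3 - (-2)*6 = 3 - 1*(-12) = 3 + 12 = 15)
L(r) = 15
P = 75 (P = 5*15 = 75)
((6*b)*P)/(189 + 191) = ((6*(-3))*75)/(189 + 191) = (-18*75)/380 = (1/380)*(-1350) = -135/38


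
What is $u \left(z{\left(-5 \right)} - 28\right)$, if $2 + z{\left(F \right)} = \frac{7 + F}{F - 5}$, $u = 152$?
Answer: $- \frac{22952}{5} \approx -4590.4$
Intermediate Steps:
$z{\left(F \right)} = -2 + \frac{7 + F}{-5 + F}$ ($z{\left(F \right)} = -2 + \frac{7 + F}{F - 5} = -2 + \frac{7 + F}{-5 + F}$)
$u \left(z{\left(-5 \right)} - 28\right) = 152 \left(\frac{17 - -5}{-5 - 5} - 28\right) = 152 \left(\frac{17 + 5}{-10} - 28\right) = 152 \left(\left(- \frac{1}{10}\right) 22 - 28\right) = 152 \left(- \frac{11}{5} - 28\right) = 152 \left(- \frac{151}{5}\right) = - \frac{22952}{5}$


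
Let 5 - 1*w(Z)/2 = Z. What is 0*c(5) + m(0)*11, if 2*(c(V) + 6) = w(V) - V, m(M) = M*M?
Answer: 0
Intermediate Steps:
w(Z) = 10 - 2*Z
m(M) = M²
c(V) = -1 - 3*V/2 (c(V) = -6 + ((10 - 2*V) - V)/2 = -6 + (10 - 3*V)/2 = -6 + (5 - 3*V/2) = -1 - 3*V/2)
0*c(5) + m(0)*11 = 0*(-1 - 3/2*5) + 0²*11 = 0*(-1 - 15/2) + 0*11 = 0*(-17/2) + 0 = 0 + 0 = 0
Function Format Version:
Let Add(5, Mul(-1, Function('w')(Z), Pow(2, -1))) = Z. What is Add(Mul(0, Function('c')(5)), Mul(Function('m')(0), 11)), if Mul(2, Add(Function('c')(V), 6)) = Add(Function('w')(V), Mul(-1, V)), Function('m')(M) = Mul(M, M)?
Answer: 0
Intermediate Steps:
Function('w')(Z) = Add(10, Mul(-2, Z))
Function('m')(M) = Pow(M, 2)
Function('c')(V) = Add(-1, Mul(Rational(-3, 2), V)) (Function('c')(V) = Add(-6, Mul(Rational(1, 2), Add(Add(10, Mul(-2, V)), Mul(-1, V)))) = Add(-6, Mul(Rational(1, 2), Add(10, Mul(-3, V)))) = Add(-6, Add(5, Mul(Rational(-3, 2), V))) = Add(-1, Mul(Rational(-3, 2), V)))
Add(Mul(0, Function('c')(5)), Mul(Function('m')(0), 11)) = Add(Mul(0, Add(-1, Mul(Rational(-3, 2), 5))), Mul(Pow(0, 2), 11)) = Add(Mul(0, Add(-1, Rational(-15, 2))), Mul(0, 11)) = Add(Mul(0, Rational(-17, 2)), 0) = Add(0, 0) = 0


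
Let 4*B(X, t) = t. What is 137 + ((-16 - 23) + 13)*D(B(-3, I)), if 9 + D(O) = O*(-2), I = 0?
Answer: 371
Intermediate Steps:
B(X, t) = t/4
D(O) = -9 - 2*O (D(O) = -9 + O*(-2) = -9 - 2*O)
137 + ((-16 - 23) + 13)*D(B(-3, I)) = 137 + ((-16 - 23) + 13)*(-9 - 0/2) = 137 + (-39 + 13)*(-9 - 2*0) = 137 - 26*(-9 + 0) = 137 - 26*(-9) = 137 + 234 = 371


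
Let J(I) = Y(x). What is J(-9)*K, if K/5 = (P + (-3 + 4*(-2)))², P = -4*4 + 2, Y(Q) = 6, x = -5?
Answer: 18750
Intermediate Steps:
P = -14 (P = -16 + 2 = -14)
J(I) = 6
K = 3125 (K = 5*(-14 + (-3 + 4*(-2)))² = 5*(-14 + (-3 - 8))² = 5*(-14 - 11)² = 5*(-25)² = 5*625 = 3125)
J(-9)*K = 6*3125 = 18750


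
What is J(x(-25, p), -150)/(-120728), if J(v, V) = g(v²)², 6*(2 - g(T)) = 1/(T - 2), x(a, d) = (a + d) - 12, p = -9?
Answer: -643484689/19423186167168 ≈ -3.3130e-5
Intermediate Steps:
x(a, d) = -12 + a + d
g(T) = 2 - 1/(6*(-2 + T)) (g(T) = 2 - 1/(6*(T - 2)) = 2 - 1/(6*(-2 + T)))
J(v, V) = (-25 + 12*v²)²/(36*(-2 + v²)²) (J(v, V) = ((-25 + 12*v²)/(6*(-2 + v²)))² = (-25 + 12*v²)²/(36*(-2 + v²)²))
J(x(-25, p), -150)/(-120728) = ((-25 + 12*(-12 - 25 - 9)²)²/(36*(-2 + (-12 - 25 - 9)²)²))/(-120728) = ((-25 + 12*(-46)²)²/(36*(-2 + (-46)²)²))*(-1/120728) = ((-25 + 12*2116)²/(36*(-2 + 2116)²))*(-1/120728) = ((1/36)*(-25 + 25392)²/2114²)*(-1/120728) = ((1/36)*25367²*(1/4468996))*(-1/120728) = ((1/36)*643484689*(1/4468996))*(-1/120728) = (643484689/160883856)*(-1/120728) = -643484689/19423186167168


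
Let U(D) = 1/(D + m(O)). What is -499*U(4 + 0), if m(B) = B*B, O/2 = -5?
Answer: -499/104 ≈ -4.7981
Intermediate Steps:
O = -10 (O = 2*(-5) = -10)
m(B) = B²
U(D) = 1/(100 + D) (U(D) = 1/(D + (-10)²) = 1/(D + 100) = 1/(100 + D))
-499*U(4 + 0) = -499/(100 + (4 + 0)) = -499/(100 + 4) = -499/104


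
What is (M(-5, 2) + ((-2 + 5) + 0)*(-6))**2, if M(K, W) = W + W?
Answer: 196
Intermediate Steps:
M(K, W) = 2*W
(M(-5, 2) + ((-2 + 5) + 0)*(-6))**2 = (2*2 + ((-2 + 5) + 0)*(-6))**2 = (4 + (3 + 0)*(-6))**2 = (4 + 3*(-6))**2 = (4 - 18)**2 = (-14)**2 = 196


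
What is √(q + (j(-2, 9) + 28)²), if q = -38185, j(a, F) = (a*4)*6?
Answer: I*√37785 ≈ 194.38*I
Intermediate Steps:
j(a, F) = 24*a (j(a, F) = (4*a)*6 = 24*a)
√(q + (j(-2, 9) + 28)²) = √(-38185 + (24*(-2) + 28)²) = √(-38185 + (-48 + 28)²) = √(-38185 + (-20)²) = √(-38185 + 400) = √(-37785) = I*√37785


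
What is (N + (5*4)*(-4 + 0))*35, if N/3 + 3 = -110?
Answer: -14665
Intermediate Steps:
N = -339 (N = -9 + 3*(-110) = -9 - 330 = -339)
(N + (5*4)*(-4 + 0))*35 = (-339 + (5*4)*(-4 + 0))*35 = (-339 + 20*(-4))*35 = (-339 - 80)*35 = -419*35 = -14665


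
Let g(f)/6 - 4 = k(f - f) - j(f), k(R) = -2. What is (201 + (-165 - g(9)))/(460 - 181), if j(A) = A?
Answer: 26/93 ≈ 0.27957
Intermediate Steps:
g(f) = 12 - 6*f (g(f) = 24 + 6*(-2 - f) = 24 + (-12 - 6*f) = 12 - 6*f)
(201 + (-165 - g(9)))/(460 - 181) = (201 + (-165 - (12 - 6*9)))/(460 - 181) = (201 + (-165 - (12 - 54)))/279 = (201 + (-165 - 1*(-42)))*(1/279) = (201 + (-165 + 42))*(1/279) = (201 - 123)*(1/279) = 78*(1/279) = 26/93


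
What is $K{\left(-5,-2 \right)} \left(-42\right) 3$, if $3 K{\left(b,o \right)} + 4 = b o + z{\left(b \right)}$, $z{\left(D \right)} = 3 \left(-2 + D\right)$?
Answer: $630$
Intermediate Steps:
$z{\left(D \right)} = -6 + 3 D$
$K{\left(b,o \right)} = - \frac{10}{3} + b + \frac{b o}{3}$ ($K{\left(b,o \right)} = - \frac{4}{3} + \frac{b o + \left(-6 + 3 b\right)}{3} = - \frac{4}{3} + \frac{-6 + 3 b + b o}{3} = - \frac{4}{3} + \left(-2 + b + \frac{b o}{3}\right) = - \frac{10}{3} + b + \frac{b o}{3}$)
$K{\left(-5,-2 \right)} \left(-42\right) 3 = \left(- \frac{10}{3} - 5 + \frac{1}{3} \left(-5\right) \left(-2\right)\right) \left(-42\right) 3 = \left(- \frac{10}{3} - 5 + \frac{10}{3}\right) \left(-42\right) 3 = \left(-5\right) \left(-42\right) 3 = 210 \cdot 3 = 630$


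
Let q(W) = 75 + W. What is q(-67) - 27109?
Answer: -27101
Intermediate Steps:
q(-67) - 27109 = (75 - 67) - 27109 = 8 - 27109 = -27101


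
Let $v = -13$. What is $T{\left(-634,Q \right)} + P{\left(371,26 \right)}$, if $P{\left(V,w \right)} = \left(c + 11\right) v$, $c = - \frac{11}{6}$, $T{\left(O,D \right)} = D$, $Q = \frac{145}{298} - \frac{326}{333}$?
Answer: $- \frac{5937124}{49617} \approx -119.66$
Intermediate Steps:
$Q = - \frac{48863}{99234}$ ($Q = 145 \cdot \frac{1}{298} - \frac{326}{333} = \frac{145}{298} - \frac{326}{333} = - \frac{48863}{99234} \approx -0.4924$)
$c = - \frac{11}{6}$ ($c = \left(-11\right) \frac{1}{6} = - \frac{11}{6} \approx -1.8333$)
$P{\left(V,w \right)} = - \frac{715}{6}$ ($P{\left(V,w \right)} = \left(- \frac{11}{6} + 11\right) \left(-13\right) = \frac{55}{6} \left(-13\right) = - \frac{715}{6}$)
$T{\left(-634,Q \right)} + P{\left(371,26 \right)} = - \frac{48863}{99234} - \frac{715}{6} = - \frac{5937124}{49617}$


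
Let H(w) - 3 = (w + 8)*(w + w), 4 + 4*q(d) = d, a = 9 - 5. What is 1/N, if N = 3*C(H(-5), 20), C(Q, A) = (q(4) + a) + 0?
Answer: 1/12 ≈ 0.083333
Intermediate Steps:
a = 4
q(d) = -1 + d/4
H(w) = 3 + 2*w*(8 + w) (H(w) = 3 + (w + 8)*(w + w) = 3 + (8 + w)*(2*w) = 3 + 2*w*(8 + w))
C(Q, A) = 4 (C(Q, A) = ((-1 + (¼)*4) + 4) + 0 = ((-1 + 1) + 4) + 0 = (0 + 4) + 0 = 4 + 0 = 4)
N = 12 (N = 3*4 = 12)
1/N = 1/12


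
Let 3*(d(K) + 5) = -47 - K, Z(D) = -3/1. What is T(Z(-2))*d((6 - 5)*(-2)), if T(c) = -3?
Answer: 60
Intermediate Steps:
Z(D) = -3 (Z(D) = -3*1 = -3)
d(K) = -62/3 - K/3 (d(K) = -5 + (-47 - K)/3 = -5 + (-47/3 - K/3) = -62/3 - K/3)
T(Z(-2))*d((6 - 5)*(-2)) = -3*(-62/3 - (6 - 5)*(-2)/3) = -3*(-62/3 - (-2)/3) = -3*(-62/3 - ⅓*(-2)) = -3*(-62/3 + ⅔) = -3*(-20) = 60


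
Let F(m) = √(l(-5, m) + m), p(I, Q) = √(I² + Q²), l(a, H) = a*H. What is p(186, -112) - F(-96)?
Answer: -8*√6 + 2*√11785 ≈ 197.52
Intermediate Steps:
l(a, H) = H*a
F(m) = 2*√(-m) (F(m) = √(m*(-5) + m) = √(-5*m + m) = √(-4*m) = 2*√(-m))
p(186, -112) - F(-96) = √(186² + (-112)²) - 2*√(-1*(-96)) = √(34596 + 12544) - 2*√96 = √47140 - 2*4*√6 = 2*√11785 - 8*√6 = -8*√6 + 2*√11785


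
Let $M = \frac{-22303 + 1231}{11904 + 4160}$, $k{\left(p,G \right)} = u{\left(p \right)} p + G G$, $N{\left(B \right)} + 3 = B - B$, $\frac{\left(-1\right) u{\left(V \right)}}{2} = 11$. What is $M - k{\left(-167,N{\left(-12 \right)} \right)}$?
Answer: $- \frac{3699049}{1004} \approx -3684.3$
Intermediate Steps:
$u{\left(V \right)} = -22$ ($u{\left(V \right)} = \left(-2\right) 11 = -22$)
$N{\left(B \right)} = -3$ ($N{\left(B \right)} = -3 + \left(B - B\right) = -3 + 0 = -3$)
$k{\left(p,G \right)} = G^{2} - 22 p$ ($k{\left(p,G \right)} = - 22 p + G G = - 22 p + G^{2} = G^{2} - 22 p$)
$M = - \frac{1317}{1004}$ ($M = - \frac{21072}{16064} = \left(-21072\right) \frac{1}{16064} = - \frac{1317}{1004} \approx -1.3118$)
$M - k{\left(-167,N{\left(-12 \right)} \right)} = - \frac{1317}{1004} - \left(\left(-3\right)^{2} - -3674\right) = - \frac{1317}{1004} - \left(9 + 3674\right) = - \frac{1317}{1004} - 3683 = - \frac{3699049}{1004}$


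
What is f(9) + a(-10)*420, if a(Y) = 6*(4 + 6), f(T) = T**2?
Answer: 25281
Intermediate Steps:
a(Y) = 60 (a(Y) = 6*10 = 60)
f(9) + a(-10)*420 = 9**2 + 60*420 = 81 + 25200 = 25281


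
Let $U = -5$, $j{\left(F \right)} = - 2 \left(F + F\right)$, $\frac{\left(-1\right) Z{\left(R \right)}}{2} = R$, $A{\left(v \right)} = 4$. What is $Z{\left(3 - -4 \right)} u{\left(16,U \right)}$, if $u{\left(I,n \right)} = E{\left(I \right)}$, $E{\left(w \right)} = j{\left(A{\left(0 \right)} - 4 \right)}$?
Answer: $0$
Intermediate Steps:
$Z{\left(R \right)} = - 2 R$
$j{\left(F \right)} = - 4 F$ ($j{\left(F \right)} = - 2 \cdot 2 F = - 4 F$)
$E{\left(w \right)} = 0$ ($E{\left(w \right)} = - 4 \left(4 - 4\right) = \left(-4\right) 0 = 0$)
$u{\left(I,n \right)} = 0$
$Z{\left(3 - -4 \right)} u{\left(16,U \right)} = - 2 \left(3 - -4\right) 0 = - 2 \left(3 + 4\right) 0 = \left(-2\right) 7 \cdot 0 = \left(-14\right) 0 = 0$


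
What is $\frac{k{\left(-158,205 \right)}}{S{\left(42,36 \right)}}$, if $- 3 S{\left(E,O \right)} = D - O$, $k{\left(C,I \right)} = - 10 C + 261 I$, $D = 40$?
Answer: $- \frac{165255}{4} \approx -41314.0$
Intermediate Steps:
$S{\left(E,O \right)} = - \frac{40}{3} + \frac{O}{3}$ ($S{\left(E,O \right)} = - \frac{40 - O}{3} = - \frac{40}{3} + \frac{O}{3}$)
$\frac{k{\left(-158,205 \right)}}{S{\left(42,36 \right)}} = \frac{\left(-10\right) \left(-158\right) + 261 \cdot 205}{- \frac{40}{3} + \frac{1}{3} \cdot 36} = \frac{1580 + 53505}{- \frac{40}{3} + 12} = \frac{55085}{- \frac{4}{3}} = 55085 \left(- \frac{3}{4}\right) = - \frac{165255}{4}$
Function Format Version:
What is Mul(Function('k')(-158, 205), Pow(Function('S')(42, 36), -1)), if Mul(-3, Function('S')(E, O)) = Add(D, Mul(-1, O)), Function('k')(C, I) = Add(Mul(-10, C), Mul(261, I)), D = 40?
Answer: Rational(-165255, 4) ≈ -41314.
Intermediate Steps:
Function('S')(E, O) = Add(Rational(-40, 3), Mul(Rational(1, 3), O)) (Function('S')(E, O) = Mul(Rational(-1, 3), Add(40, Mul(-1, O))) = Add(Rational(-40, 3), Mul(Rational(1, 3), O)))
Mul(Function('k')(-158, 205), Pow(Function('S')(42, 36), -1)) = Mul(Add(Mul(-10, -158), Mul(261, 205)), Pow(Add(Rational(-40, 3), Mul(Rational(1, 3), 36)), -1)) = Mul(Add(1580, 53505), Pow(Add(Rational(-40, 3), 12), -1)) = Mul(55085, Pow(Rational(-4, 3), -1)) = Mul(55085, Rational(-3, 4)) = Rational(-165255, 4)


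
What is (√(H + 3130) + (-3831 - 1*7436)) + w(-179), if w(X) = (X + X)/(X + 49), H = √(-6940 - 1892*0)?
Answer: -732176/65 + √(3130 + 2*I*√1735) ≈ -11208.0 + 0.74446*I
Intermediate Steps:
H = 2*I*√1735 (H = √(-6940 + 0) = √(-6940) = 2*I*√1735 ≈ 83.307*I)
w(X) = 2*X/(49 + X) (w(X) = (2*X)/(49 + X) = 2*X/(49 + X))
(√(H + 3130) + (-3831 - 1*7436)) + w(-179) = (√(2*I*√1735 + 3130) + (-3831 - 1*7436)) + 2*(-179)/(49 - 179) = (√(3130 + 2*I*√1735) + (-3831 - 7436)) + 2*(-179)/(-130) = (√(3130 + 2*I*√1735) - 11267) + 2*(-179)*(-1/130) = (-11267 + √(3130 + 2*I*√1735)) + 179/65 = -732176/65 + √(3130 + 2*I*√1735)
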